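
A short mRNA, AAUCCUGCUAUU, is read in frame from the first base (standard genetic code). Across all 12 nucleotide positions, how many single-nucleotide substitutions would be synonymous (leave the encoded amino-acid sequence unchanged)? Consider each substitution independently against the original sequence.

Codon 1 (AAU, Asn): 1 synonymous substitution.
Codon 2 (CCU, Pro): 3 synonymous substitutions.
Codon 3 (GCU, Ala): 3 synonymous substitutions.
Codon 4 (AUU, Ile): 2 synonymous substitutions.
Total: 1 + 3 + 3 + 2 = 9.

9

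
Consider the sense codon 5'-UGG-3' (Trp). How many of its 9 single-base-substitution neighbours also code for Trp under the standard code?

Position 1: none → 0 synonymous.
Position 2: none → 0 synonymous.
Position 3: none → 0 synonymous.
Total: 0 + 0 + 0 = 0.

0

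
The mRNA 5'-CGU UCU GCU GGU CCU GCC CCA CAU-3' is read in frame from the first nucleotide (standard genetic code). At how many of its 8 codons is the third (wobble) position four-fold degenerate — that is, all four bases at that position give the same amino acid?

Codon 1 CGU (Arg): third position 4-fold.
Codon 2 UCU (Ser): third position 4-fold.
Codon 3 GCU (Ala): third position 4-fold.
Codon 4 GGU (Gly): third position 4-fold.
Codon 5 CCU (Pro): third position 4-fold.
Codon 6 GCC (Ala): third position 4-fold.
Codon 7 CCA (Pro): third position 4-fold.
Codon 8 CAU (His): third position 2-fold.
Four-fold degenerate third positions: 7.

7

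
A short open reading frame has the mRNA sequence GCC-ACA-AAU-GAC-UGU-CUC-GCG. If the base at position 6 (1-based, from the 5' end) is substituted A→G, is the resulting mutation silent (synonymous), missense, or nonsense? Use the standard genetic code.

Position 6 falls in codon 2: ACA → Thr.
After the substitution the codon is ACG → Thr.
Both encode Thr, so the change is synonymous.

silent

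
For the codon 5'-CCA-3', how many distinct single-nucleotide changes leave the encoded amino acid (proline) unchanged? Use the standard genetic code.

3

Position 1: none → 0 synonymous.
Position 2: none → 0 synonymous.
Position 3: CCU, CCC, CCG → 3 synonymous.
Total: 0 + 0 + 3 = 3.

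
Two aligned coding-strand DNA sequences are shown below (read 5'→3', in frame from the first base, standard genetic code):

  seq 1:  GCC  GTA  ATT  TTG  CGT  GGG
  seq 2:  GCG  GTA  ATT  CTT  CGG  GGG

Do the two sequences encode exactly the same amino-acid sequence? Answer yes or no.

Codon 1: GCC Ala / GCG Ala — synonymous.
Codon 2: GTA Val / GTA Val — identical.
Codon 3: ATT Ile / ATT Ile — identical.
Codon 4: TTG Leu / CTT Leu — synonymous.
Codon 5: CGT Arg / CGG Arg — synonymous.
Codon 6: GGG Gly / GGG Gly — identical.
Nonsynonymous differences: 0 → same protein.

yes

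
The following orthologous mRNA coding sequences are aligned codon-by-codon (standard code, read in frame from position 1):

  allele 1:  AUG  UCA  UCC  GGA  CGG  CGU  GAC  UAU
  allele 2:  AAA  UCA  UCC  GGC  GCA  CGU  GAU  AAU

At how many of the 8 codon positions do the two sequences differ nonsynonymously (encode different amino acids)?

3

Codon 1: AUG Met / AAA Lys — nonsynonymous.
Codon 2: UCA Ser / UCA Ser — identical.
Codon 3: UCC Ser / UCC Ser — identical.
Codon 4: GGA Gly / GGC Gly — synonymous.
Codon 5: CGG Arg / GCA Ala — nonsynonymous.
Codon 6: CGU Arg / CGU Arg — identical.
Codon 7: GAC Asp / GAU Asp — synonymous.
Codon 8: UAU Tyr / AAU Asn — nonsynonymous.
Nonsynonymous differences: 3.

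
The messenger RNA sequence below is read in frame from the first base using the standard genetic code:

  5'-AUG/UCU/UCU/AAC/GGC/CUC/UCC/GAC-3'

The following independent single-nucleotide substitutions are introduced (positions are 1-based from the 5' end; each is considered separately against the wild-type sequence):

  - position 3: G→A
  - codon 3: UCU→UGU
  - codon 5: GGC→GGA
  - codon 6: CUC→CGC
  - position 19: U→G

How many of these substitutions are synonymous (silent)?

1

Codon 1: AUG (Met) → AUA (Ile) — missense.
Codon 3: UCU (Ser) → UGU (Cys) — missense.
Codon 5: GGC (Gly) → GGA (Gly) — synonymous.
Codon 6: CUC (Leu) → CGC (Arg) — missense.
Codon 7: UCC (Ser) → GCC (Ala) — missense.
Synonymous: 1 of 5.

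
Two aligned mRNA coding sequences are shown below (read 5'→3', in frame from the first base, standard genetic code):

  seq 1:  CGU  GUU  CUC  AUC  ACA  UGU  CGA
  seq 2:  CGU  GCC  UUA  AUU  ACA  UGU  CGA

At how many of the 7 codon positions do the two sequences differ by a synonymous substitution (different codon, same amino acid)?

2

Codon 1: CGU Arg / CGU Arg — identical.
Codon 2: GUU Val / GCC Ala — nonsynonymous.
Codon 3: CUC Leu / UUA Leu — synonymous.
Codon 4: AUC Ile / AUU Ile — synonymous.
Codon 5: ACA Thr / ACA Thr — identical.
Codon 6: UGU Cys / UGU Cys — identical.
Codon 7: CGA Arg / CGA Arg — identical.
Synonymous differences: 2.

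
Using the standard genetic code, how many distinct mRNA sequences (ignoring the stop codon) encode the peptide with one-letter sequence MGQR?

Met: 1 codon.
Gly: 4 codons.
Gln: 2 codons.
Arg: 6 codons.
1 × 4 × 2 × 6 = 48.

48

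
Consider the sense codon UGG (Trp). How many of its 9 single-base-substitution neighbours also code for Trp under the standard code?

0

Position 1: none → 0 synonymous.
Position 2: none → 0 synonymous.
Position 3: none → 0 synonymous.
Total: 0 + 0 + 0 = 0.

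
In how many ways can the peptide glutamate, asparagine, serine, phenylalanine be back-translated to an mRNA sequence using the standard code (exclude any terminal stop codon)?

Glu: 2 codons.
Asn: 2 codons.
Ser: 6 codons.
Phe: 2 codons.
2 × 2 × 6 × 2 = 48.

48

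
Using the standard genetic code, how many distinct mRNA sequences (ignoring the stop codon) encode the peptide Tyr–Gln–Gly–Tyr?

32

Tyr: 2 codons.
Gln: 2 codons.
Gly: 4 codons.
Tyr: 2 codons.
2 × 2 × 4 × 2 = 32.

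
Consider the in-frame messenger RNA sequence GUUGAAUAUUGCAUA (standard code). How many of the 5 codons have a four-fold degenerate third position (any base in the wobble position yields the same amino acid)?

1

Codon 1 GUU (Val): third position 4-fold.
Codon 2 GAA (Glu): third position 2-fold.
Codon 3 UAU (Tyr): third position 2-fold.
Codon 4 UGC (Cys): third position 2-fold.
Codon 5 AUA (Ile): third position 3-fold.
Four-fold degenerate third positions: 1.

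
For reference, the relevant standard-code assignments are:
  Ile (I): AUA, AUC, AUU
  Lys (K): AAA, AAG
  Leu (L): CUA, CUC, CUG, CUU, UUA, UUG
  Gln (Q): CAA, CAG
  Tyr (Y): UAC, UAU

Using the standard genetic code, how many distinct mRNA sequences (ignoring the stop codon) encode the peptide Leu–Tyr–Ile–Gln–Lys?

144

Leu: 6 codons.
Tyr: 2 codons.
Ile: 3 codons.
Gln: 2 codons.
Lys: 2 codons.
6 × 2 × 3 × 2 × 2 = 144.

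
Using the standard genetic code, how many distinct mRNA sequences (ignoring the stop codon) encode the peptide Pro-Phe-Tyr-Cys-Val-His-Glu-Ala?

Pro: 4 codons.
Phe: 2 codons.
Tyr: 2 codons.
Cys: 2 codons.
Val: 4 codons.
His: 2 codons.
Glu: 2 codons.
Ala: 4 codons.
4 × 2 × 2 × 2 × 4 × 2 × 2 × 4 = 2048.

2048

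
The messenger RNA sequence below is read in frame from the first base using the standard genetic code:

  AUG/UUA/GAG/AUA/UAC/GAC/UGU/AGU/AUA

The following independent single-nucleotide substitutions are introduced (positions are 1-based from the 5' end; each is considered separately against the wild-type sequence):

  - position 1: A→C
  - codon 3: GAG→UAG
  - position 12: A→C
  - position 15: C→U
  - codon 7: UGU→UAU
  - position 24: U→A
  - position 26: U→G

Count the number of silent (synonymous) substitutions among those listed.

2

Codon 1: AUG (Met) → CUG (Leu) — missense.
Codon 3: GAG (Glu) → UAG (Stop) — nonsense.
Codon 4: AUA (Ile) → AUC (Ile) — synonymous.
Codon 5: UAC (Tyr) → UAU (Tyr) — synonymous.
Codon 7: UGU (Cys) → UAU (Tyr) — missense.
Codon 8: AGU (Ser) → AGA (Arg) — missense.
Codon 9: AUA (Ile) → AGA (Arg) — missense.
Synonymous: 2 of 7.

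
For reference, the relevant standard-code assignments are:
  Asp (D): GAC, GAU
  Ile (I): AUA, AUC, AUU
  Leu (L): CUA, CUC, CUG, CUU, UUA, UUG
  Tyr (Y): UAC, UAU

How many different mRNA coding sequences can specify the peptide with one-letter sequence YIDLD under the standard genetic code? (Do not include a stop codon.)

Tyr: 2 codons.
Ile: 3 codons.
Asp: 2 codons.
Leu: 6 codons.
Asp: 2 codons.
2 × 3 × 2 × 6 × 2 = 144.

144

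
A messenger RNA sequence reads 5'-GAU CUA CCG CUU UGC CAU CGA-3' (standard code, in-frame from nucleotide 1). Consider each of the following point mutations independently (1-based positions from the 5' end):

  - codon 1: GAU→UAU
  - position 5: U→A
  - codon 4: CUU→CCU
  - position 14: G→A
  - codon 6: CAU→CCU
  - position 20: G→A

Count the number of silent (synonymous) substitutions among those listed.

0

Codon 1: GAU (Asp) → UAU (Tyr) — missense.
Codon 2: CUA (Leu) → CAA (Gln) — missense.
Codon 4: CUU (Leu) → CCU (Pro) — missense.
Codon 5: UGC (Cys) → UAC (Tyr) — missense.
Codon 6: CAU (His) → CCU (Pro) — missense.
Codon 7: CGA (Arg) → CAA (Gln) — missense.
Synonymous: 0 of 6.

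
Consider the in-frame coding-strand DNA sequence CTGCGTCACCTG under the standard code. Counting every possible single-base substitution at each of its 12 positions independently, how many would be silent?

Codon 1 (CTG, Leu): 4 synonymous substitutions.
Codon 2 (CGT, Arg): 3 synonymous substitutions.
Codon 3 (CAC, His): 1 synonymous substitution.
Codon 4 (CTG, Leu): 4 synonymous substitutions.
Total: 4 + 3 + 1 + 4 = 12.

12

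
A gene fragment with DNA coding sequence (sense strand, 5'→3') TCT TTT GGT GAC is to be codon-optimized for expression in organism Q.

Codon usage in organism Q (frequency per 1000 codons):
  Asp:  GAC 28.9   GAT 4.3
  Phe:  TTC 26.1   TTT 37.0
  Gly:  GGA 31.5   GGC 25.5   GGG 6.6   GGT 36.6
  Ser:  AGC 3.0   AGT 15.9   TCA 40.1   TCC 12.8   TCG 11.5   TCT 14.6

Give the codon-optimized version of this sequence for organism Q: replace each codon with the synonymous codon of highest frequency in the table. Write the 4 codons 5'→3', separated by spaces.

TCA TTT GGT GAC

Codon 1 (Ser): best is TCA at 40.1.
Codon 2 (Phe): best is TTT at 37.0.
Codon 3 (Gly): best is GGT at 36.6.
Codon 4 (Asp): best is GAC at 28.9.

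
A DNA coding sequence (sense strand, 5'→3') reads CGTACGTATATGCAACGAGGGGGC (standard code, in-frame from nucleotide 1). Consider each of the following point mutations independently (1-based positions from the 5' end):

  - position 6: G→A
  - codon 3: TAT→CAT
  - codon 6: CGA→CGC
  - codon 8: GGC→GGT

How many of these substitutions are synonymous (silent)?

Codon 2: ACG (Thr) → ACA (Thr) — synonymous.
Codon 3: TAT (Tyr) → CAT (His) — missense.
Codon 6: CGA (Arg) → CGC (Arg) — synonymous.
Codon 8: GGC (Gly) → GGT (Gly) — synonymous.
Synonymous: 3 of 4.

3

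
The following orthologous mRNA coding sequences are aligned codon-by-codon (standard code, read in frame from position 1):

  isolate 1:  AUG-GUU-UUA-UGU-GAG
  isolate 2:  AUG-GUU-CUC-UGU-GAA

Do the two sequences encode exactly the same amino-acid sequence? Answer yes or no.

Codon 1: AUG Met / AUG Met — identical.
Codon 2: GUU Val / GUU Val — identical.
Codon 3: UUA Leu / CUC Leu — synonymous.
Codon 4: UGU Cys / UGU Cys — identical.
Codon 5: GAG Glu / GAA Glu — synonymous.
Nonsynonymous differences: 0 → same protein.

yes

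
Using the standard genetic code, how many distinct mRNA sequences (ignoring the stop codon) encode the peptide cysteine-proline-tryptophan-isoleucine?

24

Cys: 2 codons.
Pro: 4 codons.
Trp: 1 codon.
Ile: 3 codons.
2 × 4 × 1 × 3 = 24.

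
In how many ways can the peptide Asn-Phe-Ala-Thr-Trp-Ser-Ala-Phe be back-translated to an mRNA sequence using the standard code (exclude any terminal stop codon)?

Asn: 2 codons.
Phe: 2 codons.
Ala: 4 codons.
Thr: 4 codons.
Trp: 1 codon.
Ser: 6 codons.
Ala: 4 codons.
Phe: 2 codons.
2 × 2 × 4 × 4 × 1 × 6 × 4 × 2 = 3072.

3072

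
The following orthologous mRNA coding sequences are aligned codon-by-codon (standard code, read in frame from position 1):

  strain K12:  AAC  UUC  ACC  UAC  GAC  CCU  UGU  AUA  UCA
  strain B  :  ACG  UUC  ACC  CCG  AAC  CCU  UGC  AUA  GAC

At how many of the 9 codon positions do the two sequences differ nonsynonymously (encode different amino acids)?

Codon 1: AAC Asn / ACG Thr — nonsynonymous.
Codon 2: UUC Phe / UUC Phe — identical.
Codon 3: ACC Thr / ACC Thr — identical.
Codon 4: UAC Tyr / CCG Pro — nonsynonymous.
Codon 5: GAC Asp / AAC Asn — nonsynonymous.
Codon 6: CCU Pro / CCU Pro — identical.
Codon 7: UGU Cys / UGC Cys — synonymous.
Codon 8: AUA Ile / AUA Ile — identical.
Codon 9: UCA Ser / GAC Asp — nonsynonymous.
Nonsynonymous differences: 4.

4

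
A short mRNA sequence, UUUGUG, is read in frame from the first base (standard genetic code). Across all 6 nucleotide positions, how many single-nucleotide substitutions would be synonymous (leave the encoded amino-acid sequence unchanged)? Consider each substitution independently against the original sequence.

4

Codon 1 (UUU, Phe): 1 synonymous substitution.
Codon 2 (GUG, Val): 3 synonymous substitutions.
Total: 1 + 3 = 4.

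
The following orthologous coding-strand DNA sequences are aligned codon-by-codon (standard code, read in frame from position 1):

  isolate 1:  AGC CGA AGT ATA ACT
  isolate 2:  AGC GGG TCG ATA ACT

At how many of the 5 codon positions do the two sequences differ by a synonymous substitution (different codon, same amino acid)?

1

Codon 1: AGC Ser / AGC Ser — identical.
Codon 2: CGA Arg / GGG Gly — nonsynonymous.
Codon 3: AGT Ser / TCG Ser — synonymous.
Codon 4: ATA Ile / ATA Ile — identical.
Codon 5: ACT Thr / ACT Thr — identical.
Synonymous differences: 1.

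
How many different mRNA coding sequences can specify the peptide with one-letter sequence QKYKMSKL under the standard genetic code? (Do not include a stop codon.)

1152

Gln: 2 codons.
Lys: 2 codons.
Tyr: 2 codons.
Lys: 2 codons.
Met: 1 codon.
Ser: 6 codons.
Lys: 2 codons.
Leu: 6 codons.
2 × 2 × 2 × 2 × 1 × 6 × 2 × 6 = 1152.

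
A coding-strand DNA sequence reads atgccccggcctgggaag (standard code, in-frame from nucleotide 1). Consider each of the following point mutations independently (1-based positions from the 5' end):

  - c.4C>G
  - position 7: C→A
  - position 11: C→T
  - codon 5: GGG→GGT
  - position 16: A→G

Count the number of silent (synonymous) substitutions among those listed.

Codon 2: CCC (Pro) → GCC (Ala) — missense.
Codon 3: CGG (Arg) → AGG (Arg) — synonymous.
Codon 4: CCT (Pro) → CTT (Leu) — missense.
Codon 5: GGG (Gly) → GGT (Gly) — synonymous.
Codon 6: AAG (Lys) → GAG (Glu) — missense.
Synonymous: 2 of 5.

2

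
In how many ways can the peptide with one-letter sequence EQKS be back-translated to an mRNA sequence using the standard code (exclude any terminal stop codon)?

Glu: 2 codons.
Gln: 2 codons.
Lys: 2 codons.
Ser: 6 codons.
2 × 2 × 2 × 6 = 48.

48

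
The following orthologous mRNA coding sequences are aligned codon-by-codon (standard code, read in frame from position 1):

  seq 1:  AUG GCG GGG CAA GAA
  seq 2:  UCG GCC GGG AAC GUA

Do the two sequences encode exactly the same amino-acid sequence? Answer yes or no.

Codon 1: AUG Met / UCG Ser — nonsynonymous.
Codon 2: GCG Ala / GCC Ala — synonymous.
Codon 3: GGG Gly / GGG Gly — identical.
Codon 4: CAA Gln / AAC Asn — nonsynonymous.
Codon 5: GAA Glu / GUA Val — nonsynonymous.
Nonsynonymous differences: 3 → different protein.

no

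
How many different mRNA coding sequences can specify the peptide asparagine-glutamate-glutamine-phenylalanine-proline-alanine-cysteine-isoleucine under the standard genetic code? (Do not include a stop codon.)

1536

Asn: 2 codons.
Glu: 2 codons.
Gln: 2 codons.
Phe: 2 codons.
Pro: 4 codons.
Ala: 4 codons.
Cys: 2 codons.
Ile: 3 codons.
2 × 2 × 2 × 2 × 4 × 4 × 2 × 3 = 1536.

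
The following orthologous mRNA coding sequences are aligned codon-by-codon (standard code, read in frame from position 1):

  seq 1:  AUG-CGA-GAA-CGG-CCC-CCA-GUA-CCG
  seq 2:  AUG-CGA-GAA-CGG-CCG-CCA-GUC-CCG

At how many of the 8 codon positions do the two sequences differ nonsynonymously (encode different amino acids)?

Codon 1: AUG Met / AUG Met — identical.
Codon 2: CGA Arg / CGA Arg — identical.
Codon 3: GAA Glu / GAA Glu — identical.
Codon 4: CGG Arg / CGG Arg — identical.
Codon 5: CCC Pro / CCG Pro — synonymous.
Codon 6: CCA Pro / CCA Pro — identical.
Codon 7: GUA Val / GUC Val — synonymous.
Codon 8: CCG Pro / CCG Pro — identical.
Nonsynonymous differences: 0.

0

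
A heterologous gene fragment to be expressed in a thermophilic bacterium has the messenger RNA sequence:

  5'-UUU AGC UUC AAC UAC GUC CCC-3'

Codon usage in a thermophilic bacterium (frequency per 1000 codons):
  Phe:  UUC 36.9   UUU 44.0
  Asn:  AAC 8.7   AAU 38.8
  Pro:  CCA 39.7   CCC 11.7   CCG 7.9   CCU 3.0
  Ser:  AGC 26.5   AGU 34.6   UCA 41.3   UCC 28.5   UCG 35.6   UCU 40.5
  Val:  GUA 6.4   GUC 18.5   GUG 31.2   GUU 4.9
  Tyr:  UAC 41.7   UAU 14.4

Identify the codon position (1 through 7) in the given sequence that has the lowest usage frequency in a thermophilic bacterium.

4

Codon 1 UUU (Phe): 44.0 per 1000.
Codon 2 AGC (Ser): 26.5 per 1000.
Codon 3 UUC (Phe): 36.9 per 1000.
Codon 4 AAC (Asn): 8.7 per 1000.
Codon 5 UAC (Tyr): 41.7 per 1000.
Codon 6 GUC (Val): 18.5 per 1000.
Codon 7 CCC (Pro): 11.7 per 1000.
Lowest frequency is 8.7 at codon 4.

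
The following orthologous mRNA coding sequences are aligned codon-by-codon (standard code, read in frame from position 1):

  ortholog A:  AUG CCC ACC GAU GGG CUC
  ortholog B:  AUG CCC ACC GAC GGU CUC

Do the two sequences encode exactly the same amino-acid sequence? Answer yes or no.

yes

Codon 1: AUG Met / AUG Met — identical.
Codon 2: CCC Pro / CCC Pro — identical.
Codon 3: ACC Thr / ACC Thr — identical.
Codon 4: GAU Asp / GAC Asp — synonymous.
Codon 5: GGG Gly / GGU Gly — synonymous.
Codon 6: CUC Leu / CUC Leu — identical.
Nonsynonymous differences: 0 → same protein.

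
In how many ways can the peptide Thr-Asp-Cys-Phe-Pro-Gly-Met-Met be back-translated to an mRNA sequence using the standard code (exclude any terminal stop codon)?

Thr: 4 codons.
Asp: 2 codons.
Cys: 2 codons.
Phe: 2 codons.
Pro: 4 codons.
Gly: 4 codons.
Met: 1 codon.
Met: 1 codon.
4 × 2 × 2 × 2 × 4 × 4 × 1 × 1 = 512.

512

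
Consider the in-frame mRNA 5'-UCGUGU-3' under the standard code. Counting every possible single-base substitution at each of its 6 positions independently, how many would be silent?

4

Codon 1 (UCG, Ser): 3 synonymous substitutions.
Codon 2 (UGU, Cys): 1 synonymous substitution.
Total: 3 + 1 = 4.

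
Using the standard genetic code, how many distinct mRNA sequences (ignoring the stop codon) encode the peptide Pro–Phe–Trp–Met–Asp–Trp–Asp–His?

64

Pro: 4 codons.
Phe: 2 codons.
Trp: 1 codon.
Met: 1 codon.
Asp: 2 codons.
Trp: 1 codon.
Asp: 2 codons.
His: 2 codons.
4 × 2 × 1 × 1 × 2 × 1 × 2 × 2 = 64.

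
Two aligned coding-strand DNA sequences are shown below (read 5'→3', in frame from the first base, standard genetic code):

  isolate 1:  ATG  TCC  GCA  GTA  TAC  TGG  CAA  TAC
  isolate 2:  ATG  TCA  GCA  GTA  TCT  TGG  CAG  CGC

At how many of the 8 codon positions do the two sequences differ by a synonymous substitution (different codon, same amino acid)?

2

Codon 1: ATG Met / ATG Met — identical.
Codon 2: TCC Ser / TCA Ser — synonymous.
Codon 3: GCA Ala / GCA Ala — identical.
Codon 4: GTA Val / GTA Val — identical.
Codon 5: TAC Tyr / TCT Ser — nonsynonymous.
Codon 6: TGG Trp / TGG Trp — identical.
Codon 7: CAA Gln / CAG Gln — synonymous.
Codon 8: TAC Tyr / CGC Arg — nonsynonymous.
Synonymous differences: 2.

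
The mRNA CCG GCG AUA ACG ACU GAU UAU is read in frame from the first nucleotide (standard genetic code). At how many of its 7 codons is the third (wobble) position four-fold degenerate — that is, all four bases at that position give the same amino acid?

4

Codon 1 CCG (Pro): third position 4-fold.
Codon 2 GCG (Ala): third position 4-fold.
Codon 3 AUA (Ile): third position 3-fold.
Codon 4 ACG (Thr): third position 4-fold.
Codon 5 ACU (Thr): third position 4-fold.
Codon 6 GAU (Asp): third position 2-fold.
Codon 7 UAU (Tyr): third position 2-fold.
Four-fold degenerate third positions: 4.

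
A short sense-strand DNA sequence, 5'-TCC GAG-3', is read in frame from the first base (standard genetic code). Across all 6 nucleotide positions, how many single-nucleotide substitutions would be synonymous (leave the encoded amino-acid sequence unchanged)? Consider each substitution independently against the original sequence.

4

Codon 1 (TCC, Ser): 3 synonymous substitutions.
Codon 2 (GAG, Glu): 1 synonymous substitution.
Total: 3 + 1 = 4.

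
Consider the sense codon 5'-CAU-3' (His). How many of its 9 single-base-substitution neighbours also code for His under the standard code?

1

Position 1: none → 0 synonymous.
Position 2: none → 0 synonymous.
Position 3: CAC → 1 synonymous.
Total: 0 + 0 + 1 = 1.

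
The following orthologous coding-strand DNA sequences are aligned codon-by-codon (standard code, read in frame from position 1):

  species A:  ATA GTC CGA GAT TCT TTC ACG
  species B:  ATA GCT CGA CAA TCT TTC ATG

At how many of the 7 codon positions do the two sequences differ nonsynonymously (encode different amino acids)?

Codon 1: ATA Ile / ATA Ile — identical.
Codon 2: GTC Val / GCT Ala — nonsynonymous.
Codon 3: CGA Arg / CGA Arg — identical.
Codon 4: GAT Asp / CAA Gln — nonsynonymous.
Codon 5: TCT Ser / TCT Ser — identical.
Codon 6: TTC Phe / TTC Phe — identical.
Codon 7: ACG Thr / ATG Met — nonsynonymous.
Nonsynonymous differences: 3.

3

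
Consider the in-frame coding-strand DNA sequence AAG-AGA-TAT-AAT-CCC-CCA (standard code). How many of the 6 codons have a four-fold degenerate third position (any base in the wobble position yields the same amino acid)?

2

Codon 1 AAG (Lys): third position 2-fold.
Codon 2 AGA (Arg): third position 2-fold.
Codon 3 TAT (Tyr): third position 2-fold.
Codon 4 AAT (Asn): third position 2-fold.
Codon 5 CCC (Pro): third position 4-fold.
Codon 6 CCA (Pro): third position 4-fold.
Four-fold degenerate third positions: 2.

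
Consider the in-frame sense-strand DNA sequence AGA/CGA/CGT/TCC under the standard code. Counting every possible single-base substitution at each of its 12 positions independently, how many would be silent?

12

Codon 1 (AGA, Arg): 2 synonymous substitutions.
Codon 2 (CGA, Arg): 4 synonymous substitutions.
Codon 3 (CGT, Arg): 3 synonymous substitutions.
Codon 4 (TCC, Ser): 3 synonymous substitutions.
Total: 2 + 4 + 3 + 3 = 12.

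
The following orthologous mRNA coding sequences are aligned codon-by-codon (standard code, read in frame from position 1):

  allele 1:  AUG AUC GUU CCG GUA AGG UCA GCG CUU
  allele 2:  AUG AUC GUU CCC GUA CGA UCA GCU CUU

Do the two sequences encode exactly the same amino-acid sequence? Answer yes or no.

yes

Codon 1: AUG Met / AUG Met — identical.
Codon 2: AUC Ile / AUC Ile — identical.
Codon 3: GUU Val / GUU Val — identical.
Codon 4: CCG Pro / CCC Pro — synonymous.
Codon 5: GUA Val / GUA Val — identical.
Codon 6: AGG Arg / CGA Arg — synonymous.
Codon 7: UCA Ser / UCA Ser — identical.
Codon 8: GCG Ala / GCU Ala — synonymous.
Codon 9: CUU Leu / CUU Leu — identical.
Nonsynonymous differences: 0 → same protein.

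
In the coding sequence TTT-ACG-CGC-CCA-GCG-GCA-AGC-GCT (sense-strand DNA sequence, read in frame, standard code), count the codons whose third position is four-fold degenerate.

6

Codon 1 TTT (Phe): third position 2-fold.
Codon 2 ACG (Thr): third position 4-fold.
Codon 3 CGC (Arg): third position 4-fold.
Codon 4 CCA (Pro): third position 4-fold.
Codon 5 GCG (Ala): third position 4-fold.
Codon 6 GCA (Ala): third position 4-fold.
Codon 7 AGC (Ser): third position 2-fold.
Codon 8 GCT (Ala): third position 4-fold.
Four-fold degenerate third positions: 6.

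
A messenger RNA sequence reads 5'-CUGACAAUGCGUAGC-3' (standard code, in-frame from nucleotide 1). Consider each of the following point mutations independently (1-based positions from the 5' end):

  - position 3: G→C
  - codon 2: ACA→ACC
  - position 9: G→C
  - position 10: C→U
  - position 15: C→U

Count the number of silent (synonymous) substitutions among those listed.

3

Codon 1: CUG (Leu) → CUC (Leu) — synonymous.
Codon 2: ACA (Thr) → ACC (Thr) — synonymous.
Codon 3: AUG (Met) → AUC (Ile) — missense.
Codon 4: CGU (Arg) → UGU (Cys) — missense.
Codon 5: AGC (Ser) → AGU (Ser) — synonymous.
Synonymous: 3 of 5.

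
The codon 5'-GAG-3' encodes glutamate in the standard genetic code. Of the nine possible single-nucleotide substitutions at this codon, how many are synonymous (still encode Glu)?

1

Position 1: none → 0 synonymous.
Position 2: none → 0 synonymous.
Position 3: GAA → 1 synonymous.
Total: 0 + 0 + 1 = 1.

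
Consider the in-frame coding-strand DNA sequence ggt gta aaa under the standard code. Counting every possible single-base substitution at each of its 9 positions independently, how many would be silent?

7

Codon 1 (GGT, Gly): 3 synonymous substitutions.
Codon 2 (GTA, Val): 3 synonymous substitutions.
Codon 3 (AAA, Lys): 1 synonymous substitution.
Total: 3 + 3 + 1 = 7.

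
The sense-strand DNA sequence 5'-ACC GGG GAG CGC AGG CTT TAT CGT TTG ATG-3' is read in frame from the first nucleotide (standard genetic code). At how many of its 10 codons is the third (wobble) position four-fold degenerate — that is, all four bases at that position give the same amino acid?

5

Codon 1 ACC (Thr): third position 4-fold.
Codon 2 GGG (Gly): third position 4-fold.
Codon 3 GAG (Glu): third position 2-fold.
Codon 4 CGC (Arg): third position 4-fold.
Codon 5 AGG (Arg): third position 2-fold.
Codon 6 CTT (Leu): third position 4-fold.
Codon 7 TAT (Tyr): third position 2-fold.
Codon 8 CGT (Arg): third position 4-fold.
Codon 9 TTG (Leu): third position 2-fold.
Codon 10 ATG (Met): third position 1-fold.
Four-fold degenerate third positions: 5.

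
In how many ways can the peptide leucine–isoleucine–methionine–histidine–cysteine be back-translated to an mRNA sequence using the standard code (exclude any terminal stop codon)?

72

Leu: 6 codons.
Ile: 3 codons.
Met: 1 codon.
His: 2 codons.
Cys: 2 codons.
6 × 3 × 1 × 2 × 2 = 72.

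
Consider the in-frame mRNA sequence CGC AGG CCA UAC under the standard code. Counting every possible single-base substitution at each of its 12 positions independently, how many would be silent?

Codon 1 (CGC, Arg): 3 synonymous substitutions.
Codon 2 (AGG, Arg): 2 synonymous substitutions.
Codon 3 (CCA, Pro): 3 synonymous substitutions.
Codon 4 (UAC, Tyr): 1 synonymous substitution.
Total: 3 + 2 + 3 + 1 = 9.

9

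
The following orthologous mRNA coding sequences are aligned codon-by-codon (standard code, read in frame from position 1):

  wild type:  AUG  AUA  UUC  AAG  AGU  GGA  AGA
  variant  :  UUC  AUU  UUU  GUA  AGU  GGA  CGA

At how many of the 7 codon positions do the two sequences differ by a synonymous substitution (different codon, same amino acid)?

3

Codon 1: AUG Met / UUC Phe — nonsynonymous.
Codon 2: AUA Ile / AUU Ile — synonymous.
Codon 3: UUC Phe / UUU Phe — synonymous.
Codon 4: AAG Lys / GUA Val — nonsynonymous.
Codon 5: AGU Ser / AGU Ser — identical.
Codon 6: GGA Gly / GGA Gly — identical.
Codon 7: AGA Arg / CGA Arg — synonymous.
Synonymous differences: 3.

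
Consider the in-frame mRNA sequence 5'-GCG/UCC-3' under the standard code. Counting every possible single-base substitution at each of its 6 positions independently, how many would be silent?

6

Codon 1 (GCG, Ala): 3 synonymous substitutions.
Codon 2 (UCC, Ser): 3 synonymous substitutions.
Total: 3 + 3 = 6.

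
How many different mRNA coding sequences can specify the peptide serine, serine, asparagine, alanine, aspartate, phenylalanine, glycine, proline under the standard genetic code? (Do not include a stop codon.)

Ser: 6 codons.
Ser: 6 codons.
Asn: 2 codons.
Ala: 4 codons.
Asp: 2 codons.
Phe: 2 codons.
Gly: 4 codons.
Pro: 4 codons.
6 × 6 × 2 × 4 × 2 × 2 × 4 × 4 = 18432.

18432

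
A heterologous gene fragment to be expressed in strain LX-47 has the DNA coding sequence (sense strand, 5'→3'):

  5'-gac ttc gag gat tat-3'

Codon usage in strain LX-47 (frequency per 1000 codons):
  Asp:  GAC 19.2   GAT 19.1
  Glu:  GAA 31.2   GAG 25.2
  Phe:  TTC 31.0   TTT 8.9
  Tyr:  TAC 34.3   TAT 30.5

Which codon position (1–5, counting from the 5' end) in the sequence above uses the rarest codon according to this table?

4

Codon 1 GAC (Asp): 19.2 per 1000.
Codon 2 TTC (Phe): 31.0 per 1000.
Codon 3 GAG (Glu): 25.2 per 1000.
Codon 4 GAT (Asp): 19.1 per 1000.
Codon 5 TAT (Tyr): 30.5 per 1000.
Lowest frequency is 19.1 at codon 4.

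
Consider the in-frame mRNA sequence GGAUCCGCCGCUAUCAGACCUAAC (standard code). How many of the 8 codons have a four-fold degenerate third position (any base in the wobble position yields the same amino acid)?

Codon 1 GGA (Gly): third position 4-fold.
Codon 2 UCC (Ser): third position 4-fold.
Codon 3 GCC (Ala): third position 4-fold.
Codon 4 GCU (Ala): third position 4-fold.
Codon 5 AUC (Ile): third position 3-fold.
Codon 6 AGA (Arg): third position 2-fold.
Codon 7 CCU (Pro): third position 4-fold.
Codon 8 AAC (Asn): third position 2-fold.
Four-fold degenerate third positions: 5.

5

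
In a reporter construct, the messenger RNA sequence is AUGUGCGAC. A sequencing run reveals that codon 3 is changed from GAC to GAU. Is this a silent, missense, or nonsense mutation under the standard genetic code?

silent

Position 9 falls in codon 3: GAC → Asp.
After the substitution the codon is GAU → Asp.
Both encode Asp, so the change is synonymous.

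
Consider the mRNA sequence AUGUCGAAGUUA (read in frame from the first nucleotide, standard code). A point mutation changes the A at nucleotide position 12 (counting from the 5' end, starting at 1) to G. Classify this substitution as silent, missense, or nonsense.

Position 12 falls in codon 4: UUA → Leu.
After the substitution the codon is UUG → Leu.
Both encode Leu, so the change is synonymous.

silent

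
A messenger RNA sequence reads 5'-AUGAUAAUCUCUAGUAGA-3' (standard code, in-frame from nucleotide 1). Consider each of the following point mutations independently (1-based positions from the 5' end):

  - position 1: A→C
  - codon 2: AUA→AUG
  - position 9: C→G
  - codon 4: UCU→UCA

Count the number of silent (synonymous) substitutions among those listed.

1

Codon 1: AUG (Met) → CUG (Leu) — missense.
Codon 2: AUA (Ile) → AUG (Met) — missense.
Codon 3: AUC (Ile) → AUG (Met) — missense.
Codon 4: UCU (Ser) → UCA (Ser) — synonymous.
Synonymous: 1 of 4.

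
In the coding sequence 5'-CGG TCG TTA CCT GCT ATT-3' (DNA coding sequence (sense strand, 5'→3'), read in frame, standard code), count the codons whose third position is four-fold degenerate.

4

Codon 1 CGG (Arg): third position 4-fold.
Codon 2 TCG (Ser): third position 4-fold.
Codon 3 TTA (Leu): third position 2-fold.
Codon 4 CCT (Pro): third position 4-fold.
Codon 5 GCT (Ala): third position 4-fold.
Codon 6 ATT (Ile): third position 3-fold.
Four-fold degenerate third positions: 4.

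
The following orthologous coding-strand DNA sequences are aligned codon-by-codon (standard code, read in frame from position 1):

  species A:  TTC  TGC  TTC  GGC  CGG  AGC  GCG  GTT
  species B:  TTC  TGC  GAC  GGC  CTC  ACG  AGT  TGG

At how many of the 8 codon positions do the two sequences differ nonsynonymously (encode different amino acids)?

Codon 1: TTC Phe / TTC Phe — identical.
Codon 2: TGC Cys / TGC Cys — identical.
Codon 3: TTC Phe / GAC Asp — nonsynonymous.
Codon 4: GGC Gly / GGC Gly — identical.
Codon 5: CGG Arg / CTC Leu — nonsynonymous.
Codon 6: AGC Ser / ACG Thr — nonsynonymous.
Codon 7: GCG Ala / AGT Ser — nonsynonymous.
Codon 8: GTT Val / TGG Trp — nonsynonymous.
Nonsynonymous differences: 5.

5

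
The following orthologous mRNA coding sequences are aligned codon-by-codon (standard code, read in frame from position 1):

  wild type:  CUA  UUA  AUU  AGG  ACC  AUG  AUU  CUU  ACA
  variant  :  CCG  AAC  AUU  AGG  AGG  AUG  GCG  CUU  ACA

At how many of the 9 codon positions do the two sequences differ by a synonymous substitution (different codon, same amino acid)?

0

Codon 1: CUA Leu / CCG Pro — nonsynonymous.
Codon 2: UUA Leu / AAC Asn — nonsynonymous.
Codon 3: AUU Ile / AUU Ile — identical.
Codon 4: AGG Arg / AGG Arg — identical.
Codon 5: ACC Thr / AGG Arg — nonsynonymous.
Codon 6: AUG Met / AUG Met — identical.
Codon 7: AUU Ile / GCG Ala — nonsynonymous.
Codon 8: CUU Leu / CUU Leu — identical.
Codon 9: ACA Thr / ACA Thr — identical.
Synonymous differences: 0.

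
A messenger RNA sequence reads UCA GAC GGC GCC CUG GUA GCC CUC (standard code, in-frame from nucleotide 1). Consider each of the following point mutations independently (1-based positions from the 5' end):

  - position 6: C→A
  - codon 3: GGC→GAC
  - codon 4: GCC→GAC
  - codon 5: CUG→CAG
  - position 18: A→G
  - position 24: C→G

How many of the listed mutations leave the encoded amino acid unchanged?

2

Codon 2: GAC (Asp) → GAA (Glu) — missense.
Codon 3: GGC (Gly) → GAC (Asp) — missense.
Codon 4: GCC (Ala) → GAC (Asp) — missense.
Codon 5: CUG (Leu) → CAG (Gln) — missense.
Codon 6: GUA (Val) → GUG (Val) — synonymous.
Codon 8: CUC (Leu) → CUG (Leu) — synonymous.
Synonymous: 2 of 6.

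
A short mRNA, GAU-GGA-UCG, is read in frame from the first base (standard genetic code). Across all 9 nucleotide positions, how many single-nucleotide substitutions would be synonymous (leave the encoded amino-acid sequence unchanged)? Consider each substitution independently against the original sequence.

7

Codon 1 (GAU, Asp): 1 synonymous substitution.
Codon 2 (GGA, Gly): 3 synonymous substitutions.
Codon 3 (UCG, Ser): 3 synonymous substitutions.
Total: 1 + 3 + 3 = 7.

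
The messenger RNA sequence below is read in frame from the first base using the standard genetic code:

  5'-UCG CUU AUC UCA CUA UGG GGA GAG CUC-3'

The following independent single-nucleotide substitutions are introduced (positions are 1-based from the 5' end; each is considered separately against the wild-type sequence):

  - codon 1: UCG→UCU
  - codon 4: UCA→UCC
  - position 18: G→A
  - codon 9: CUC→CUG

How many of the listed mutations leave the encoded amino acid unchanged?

Codon 1: UCG (Ser) → UCU (Ser) — synonymous.
Codon 4: UCA (Ser) → UCC (Ser) — synonymous.
Codon 6: UGG (Trp) → UGA (Stop) — nonsense.
Codon 9: CUC (Leu) → CUG (Leu) — synonymous.
Synonymous: 3 of 4.

3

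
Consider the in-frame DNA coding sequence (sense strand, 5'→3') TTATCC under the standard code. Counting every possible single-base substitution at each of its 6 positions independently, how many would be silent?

5

Codon 1 (TTA, Leu): 2 synonymous substitutions.
Codon 2 (TCC, Ser): 3 synonymous substitutions.
Total: 2 + 3 = 5.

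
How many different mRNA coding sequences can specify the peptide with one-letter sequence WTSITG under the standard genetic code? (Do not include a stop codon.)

Trp: 1 codon.
Thr: 4 codons.
Ser: 6 codons.
Ile: 3 codons.
Thr: 4 codons.
Gly: 4 codons.
1 × 4 × 6 × 3 × 4 × 4 = 1152.

1152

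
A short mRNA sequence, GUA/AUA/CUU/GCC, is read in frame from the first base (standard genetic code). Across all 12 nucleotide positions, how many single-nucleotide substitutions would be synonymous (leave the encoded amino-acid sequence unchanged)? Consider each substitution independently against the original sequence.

Codon 1 (GUA, Val): 3 synonymous substitutions.
Codon 2 (AUA, Ile): 2 synonymous substitutions.
Codon 3 (CUU, Leu): 3 synonymous substitutions.
Codon 4 (GCC, Ala): 3 synonymous substitutions.
Total: 3 + 2 + 3 + 3 = 11.

11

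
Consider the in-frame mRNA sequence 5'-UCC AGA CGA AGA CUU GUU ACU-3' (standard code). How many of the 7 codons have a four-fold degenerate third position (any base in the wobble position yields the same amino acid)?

Codon 1 UCC (Ser): third position 4-fold.
Codon 2 AGA (Arg): third position 2-fold.
Codon 3 CGA (Arg): third position 4-fold.
Codon 4 AGA (Arg): third position 2-fold.
Codon 5 CUU (Leu): third position 4-fold.
Codon 6 GUU (Val): third position 4-fold.
Codon 7 ACU (Thr): third position 4-fold.
Four-fold degenerate third positions: 5.

5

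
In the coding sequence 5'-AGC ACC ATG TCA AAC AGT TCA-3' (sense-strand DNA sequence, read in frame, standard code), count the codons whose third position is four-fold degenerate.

3

Codon 1 AGC (Ser): third position 2-fold.
Codon 2 ACC (Thr): third position 4-fold.
Codon 3 ATG (Met): third position 1-fold.
Codon 4 TCA (Ser): third position 4-fold.
Codon 5 AAC (Asn): third position 2-fold.
Codon 6 AGT (Ser): third position 2-fold.
Codon 7 TCA (Ser): third position 4-fold.
Four-fold degenerate third positions: 3.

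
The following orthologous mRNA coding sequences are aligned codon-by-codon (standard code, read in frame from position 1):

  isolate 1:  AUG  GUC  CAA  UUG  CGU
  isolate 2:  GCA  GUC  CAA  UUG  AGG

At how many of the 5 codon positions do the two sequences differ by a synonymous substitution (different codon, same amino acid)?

Codon 1: AUG Met / GCA Ala — nonsynonymous.
Codon 2: GUC Val / GUC Val — identical.
Codon 3: CAA Gln / CAA Gln — identical.
Codon 4: UUG Leu / UUG Leu — identical.
Codon 5: CGU Arg / AGG Arg — synonymous.
Synonymous differences: 1.

1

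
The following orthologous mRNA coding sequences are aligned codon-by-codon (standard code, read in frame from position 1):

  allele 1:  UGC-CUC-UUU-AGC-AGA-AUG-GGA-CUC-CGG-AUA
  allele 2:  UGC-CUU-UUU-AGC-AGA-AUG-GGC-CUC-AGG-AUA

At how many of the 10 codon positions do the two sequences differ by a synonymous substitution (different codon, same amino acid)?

Codon 1: UGC Cys / UGC Cys — identical.
Codon 2: CUC Leu / CUU Leu — synonymous.
Codon 3: UUU Phe / UUU Phe — identical.
Codon 4: AGC Ser / AGC Ser — identical.
Codon 5: AGA Arg / AGA Arg — identical.
Codon 6: AUG Met / AUG Met — identical.
Codon 7: GGA Gly / GGC Gly — synonymous.
Codon 8: CUC Leu / CUC Leu — identical.
Codon 9: CGG Arg / AGG Arg — synonymous.
Codon 10: AUA Ile / AUA Ile — identical.
Synonymous differences: 3.

3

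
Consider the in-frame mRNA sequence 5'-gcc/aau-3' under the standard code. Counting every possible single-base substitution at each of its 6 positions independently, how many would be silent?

4

Codon 1 (GCC, Ala): 3 synonymous substitutions.
Codon 2 (AAU, Asn): 1 synonymous substitution.
Total: 3 + 1 = 4.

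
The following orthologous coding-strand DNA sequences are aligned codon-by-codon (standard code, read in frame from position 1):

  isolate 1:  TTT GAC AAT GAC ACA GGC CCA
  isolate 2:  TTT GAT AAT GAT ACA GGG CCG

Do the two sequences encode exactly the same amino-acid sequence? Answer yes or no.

yes

Codon 1: TTT Phe / TTT Phe — identical.
Codon 2: GAC Asp / GAT Asp — synonymous.
Codon 3: AAT Asn / AAT Asn — identical.
Codon 4: GAC Asp / GAT Asp — synonymous.
Codon 5: ACA Thr / ACA Thr — identical.
Codon 6: GGC Gly / GGG Gly — synonymous.
Codon 7: CCA Pro / CCG Pro — synonymous.
Nonsynonymous differences: 0 → same protein.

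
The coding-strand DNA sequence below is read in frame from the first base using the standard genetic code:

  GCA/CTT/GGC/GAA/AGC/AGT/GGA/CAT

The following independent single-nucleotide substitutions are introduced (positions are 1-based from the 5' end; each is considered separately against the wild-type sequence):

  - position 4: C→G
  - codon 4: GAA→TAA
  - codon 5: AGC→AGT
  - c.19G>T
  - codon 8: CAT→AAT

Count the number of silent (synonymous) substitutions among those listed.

1

Codon 2: CTT (Leu) → GTT (Val) — missense.
Codon 4: GAA (Glu) → TAA (Stop) — nonsense.
Codon 5: AGC (Ser) → AGT (Ser) — synonymous.
Codon 7: GGA (Gly) → TGA (Stop) — nonsense.
Codon 8: CAT (His) → AAT (Asn) — missense.
Synonymous: 1 of 5.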